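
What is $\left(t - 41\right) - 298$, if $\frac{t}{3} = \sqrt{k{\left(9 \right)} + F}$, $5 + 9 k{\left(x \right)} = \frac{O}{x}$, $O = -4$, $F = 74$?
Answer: $-339 + \frac{\sqrt{5945}}{3} \approx -313.3$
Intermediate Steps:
$k{\left(x \right)} = - \frac{5}{9} - \frac{4}{9 x}$ ($k{\left(x \right)} = - \frac{5}{9} + \frac{\left(-4\right) \frac{1}{x}}{9} = - \frac{5}{9} - \frac{4}{9 x}$)
$t = \frac{\sqrt{5945}}{3}$ ($t = 3 \sqrt{\frac{-4 - 45}{9 \cdot 9} + 74} = 3 \sqrt{\frac{1}{9} \cdot \frac{1}{9} \left(-4 - 45\right) + 74} = 3 \sqrt{\frac{1}{9} \cdot \frac{1}{9} \left(-49\right) + 74} = 3 \sqrt{- \frac{49}{81} + 74} = 3 \sqrt{\frac{5945}{81}} = 3 \frac{\sqrt{5945}}{9} = \frac{\sqrt{5945}}{3} \approx 25.701$)
$\left(t - 41\right) - 298 = \left(\frac{\sqrt{5945}}{3} - 41\right) - 298 = \left(-41 + \frac{\sqrt{5945}}{3}\right) - 298 = -339 + \frac{\sqrt{5945}}{3}$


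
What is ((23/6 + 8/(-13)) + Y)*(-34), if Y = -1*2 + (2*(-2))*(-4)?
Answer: -22831/39 ≈ -585.41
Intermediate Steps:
Y = 14 (Y = -2 - 4*(-4) = -2 + 16 = 14)
((23/6 + 8/(-13)) + Y)*(-34) = ((23/6 + 8/(-13)) + 14)*(-34) = ((23*(⅙) + 8*(-1/13)) + 14)*(-34) = ((23/6 - 8/13) + 14)*(-34) = (251/78 + 14)*(-34) = (1343/78)*(-34) = -22831/39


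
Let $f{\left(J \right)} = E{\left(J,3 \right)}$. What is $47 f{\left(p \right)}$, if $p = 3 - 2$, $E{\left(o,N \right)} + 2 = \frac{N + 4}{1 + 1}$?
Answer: $\frac{141}{2} \approx 70.5$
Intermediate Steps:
$E{\left(o,N \right)} = \frac{N}{2}$ ($E{\left(o,N \right)} = -2 + \frac{N + 4}{1 + 1} = -2 + \frac{4 + N}{2} = -2 + \left(4 + N\right) \frac{1}{2} = -2 + \left(2 + \frac{N}{2}\right) = \frac{N}{2}$)
$p = 1$ ($p = 3 - 2 = 1$)
$f{\left(J \right)} = \frac{3}{2}$ ($f{\left(J \right)} = \frac{1}{2} \cdot 3 = \frac{3}{2}$)
$47 f{\left(p \right)} = 47 \cdot \frac{3}{2} = \frac{141}{2}$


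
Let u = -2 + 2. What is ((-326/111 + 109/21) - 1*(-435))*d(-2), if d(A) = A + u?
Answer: -679492/777 ≈ -874.51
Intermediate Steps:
u = 0
d(A) = A (d(A) = A + 0 = A)
((-326/111 + 109/21) - 1*(-435))*d(-2) = ((-326/111 + 109/21) - 1*(-435))*(-2) = ((-326*1/111 + 109*(1/21)) + 435)*(-2) = ((-326/111 + 109/21) + 435)*(-2) = (1751/777 + 435)*(-2) = (339746/777)*(-2) = -679492/777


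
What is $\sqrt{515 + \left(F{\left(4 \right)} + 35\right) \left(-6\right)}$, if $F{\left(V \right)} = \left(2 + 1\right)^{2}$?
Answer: $\sqrt{251} \approx 15.843$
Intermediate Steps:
$F{\left(V \right)} = 9$ ($F{\left(V \right)} = 3^{2} = 9$)
$\sqrt{515 + \left(F{\left(4 \right)} + 35\right) \left(-6\right)} = \sqrt{515 + \left(9 + 35\right) \left(-6\right)} = \sqrt{515 + 44 \left(-6\right)} = \sqrt{515 - 264} = \sqrt{251}$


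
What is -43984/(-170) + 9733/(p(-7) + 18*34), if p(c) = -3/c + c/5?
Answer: 29369211/106930 ≈ 274.66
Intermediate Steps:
p(c) = -3/c + c/5 (p(c) = -3/c + c*(1/5) = -3/c + c/5)
-43984/(-170) + 9733/(p(-7) + 18*34) = -43984/(-170) + 9733/((-3/(-7) + (1/5)*(-7)) + 18*34) = -43984*(-1/170) + 9733/((-3*(-1/7) - 7/5) + 612) = 21992/85 + 9733/((3/7 - 7/5) + 612) = 21992/85 + 9733/(-34/35 + 612) = 21992/85 + 9733/(21386/35) = 21992/85 + 9733*(35/21386) = 21992/85 + 340655/21386 = 29369211/106930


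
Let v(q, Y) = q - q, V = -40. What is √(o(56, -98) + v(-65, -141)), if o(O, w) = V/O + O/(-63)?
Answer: I*√707/21 ≈ 1.2662*I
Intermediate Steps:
v(q, Y) = 0
o(O, w) = -40/O - O/63 (o(O, w) = -40/O + O/(-63) = -40/O + O*(-1/63) = -40/O - O/63)
√(o(56, -98) + v(-65, -141)) = √((-40/56 - 1/63*56) + 0) = √((-40*1/56 - 8/9) + 0) = √((-5/7 - 8/9) + 0) = √(-101/63 + 0) = √(-101/63) = I*√707/21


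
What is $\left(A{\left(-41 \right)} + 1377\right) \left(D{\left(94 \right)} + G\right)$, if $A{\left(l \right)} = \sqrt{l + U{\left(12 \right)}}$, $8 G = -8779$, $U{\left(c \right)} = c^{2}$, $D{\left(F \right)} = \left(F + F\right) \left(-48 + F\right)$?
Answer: $\frac{83177685}{8} + \frac{60405 \sqrt{103}}{8} \approx 1.0474 \cdot 10^{7}$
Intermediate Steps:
$D{\left(F \right)} = 2 F \left(-48 + F\right)$
$G = - \frac{8779}{8}$ ($G = \frac{1}{8} \left(-8779\right) = - \frac{8779}{8} \approx -1097.4$)
$A{\left(l \right)} = \sqrt{144 + l}$ ($A{\left(l \right)} = \sqrt{l + 12^{2}} = \sqrt{l + 144} = \sqrt{144 + l}$)
$\left(A{\left(-41 \right)} + 1377\right) \left(D{\left(94 \right)} + G\right) = \left(\sqrt{144 - 41} + 1377\right) \left(2 \cdot 94 \left(-48 + 94\right) - \frac{8779}{8}\right) = \left(\sqrt{103} + 1377\right) \left(2 \cdot 94 \cdot 46 - \frac{8779}{8}\right) = \left(1377 + \sqrt{103}\right) \left(8648 - \frac{8779}{8}\right) = \left(1377 + \sqrt{103}\right) \frac{60405}{8} = \frac{83177685}{8} + \frac{60405 \sqrt{103}}{8}$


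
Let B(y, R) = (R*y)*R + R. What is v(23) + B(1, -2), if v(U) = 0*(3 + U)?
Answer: 2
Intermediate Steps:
B(y, R) = R + y*R² (B(y, R) = y*R² + R = R + y*R²)
v(U) = 0
v(23) + B(1, -2) = 0 - 2*(1 - 2*1) = 0 - 2*(1 - 2) = 0 - 2*(-1) = 0 + 2 = 2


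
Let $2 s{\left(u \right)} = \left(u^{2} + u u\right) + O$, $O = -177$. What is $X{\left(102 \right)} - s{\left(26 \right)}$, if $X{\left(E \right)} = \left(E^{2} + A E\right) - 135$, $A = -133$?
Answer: $- \frac{7769}{2} \approx -3884.5$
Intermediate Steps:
$s{\left(u \right)} = - \frac{177}{2} + u^{2}$ ($s{\left(u \right)} = \frac{\left(u^{2} + u u\right) - 177}{2} = \frac{\left(u^{2} + u^{2}\right) - 177}{2} = \frac{2 u^{2} - 177}{2} = \frac{-177 + 2 u^{2}}{2} = - \frac{177}{2} + u^{2}$)
$X{\left(E \right)} = -135 + E^{2} - 133 E$ ($X{\left(E \right)} = \left(E^{2} - 133 E\right) - 135 = -135 + E^{2} - 133 E$)
$X{\left(102 \right)} - s{\left(26 \right)} = \left(-135 + 102^{2} - 13566\right) - \left(- \frac{177}{2} + 26^{2}\right) = \left(-135 + 10404 - 13566\right) - \left(- \frac{177}{2} + 676\right) = -3297 - \frac{1175}{2} = - \frac{7769}{2}$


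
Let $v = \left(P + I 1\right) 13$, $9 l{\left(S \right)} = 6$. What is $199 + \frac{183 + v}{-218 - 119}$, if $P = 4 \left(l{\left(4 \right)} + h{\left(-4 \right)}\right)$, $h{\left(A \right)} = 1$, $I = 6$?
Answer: $\frac{200146}{1011} \approx 197.97$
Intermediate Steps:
$l{\left(S \right)} = \frac{2}{3}$ ($l{\left(S \right)} = \frac{1}{9} \cdot 6 = \frac{2}{3}$)
$P = \frac{20}{3}$ ($P = 4 \left(\frac{2}{3} + 1\right) = 4 \cdot \frac{5}{3} = \frac{20}{3} \approx 6.6667$)
$v = \frac{494}{3}$ ($v = \left(\frac{20}{3} + 6 \cdot 1\right) 13 = \left(\frac{20}{3} + 6\right) 13 = \frac{38}{3} \cdot 13 = \frac{494}{3} \approx 164.67$)
$199 + \frac{183 + v}{-218 - 119} = 199 + \frac{183 + \frac{494}{3}}{-218 - 119} = 199 + \frac{1043}{3 \left(-337\right)} = 199 + \frac{1043}{3} \left(- \frac{1}{337}\right) = 199 - \frac{1043}{1011} = \frac{200146}{1011}$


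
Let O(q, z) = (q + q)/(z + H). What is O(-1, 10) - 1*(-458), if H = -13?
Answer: 1376/3 ≈ 458.67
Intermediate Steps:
O(q, z) = 2*q/(-13 + z) (O(q, z) = (q + q)/(z - 13) = (2*q)/(-13 + z) = 2*q/(-13 + z))
O(-1, 10) - 1*(-458) = 2*(-1)/(-13 + 10) - 1*(-458) = 2*(-1)/(-3) + 458 = 2*(-1)*(-⅓) + 458 = ⅔ + 458 = 1376/3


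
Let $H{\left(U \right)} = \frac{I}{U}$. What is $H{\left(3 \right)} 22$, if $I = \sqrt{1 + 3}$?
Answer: $\frac{44}{3} \approx 14.667$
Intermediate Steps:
$I = 2$ ($I = \sqrt{4} = 2$)
$H{\left(U \right)} = \frac{2}{U}$
$H{\left(3 \right)} 22 = \frac{2}{3} \cdot 22 = \frac{44}{3}$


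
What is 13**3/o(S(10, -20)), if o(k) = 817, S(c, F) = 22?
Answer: 2197/817 ≈ 2.6891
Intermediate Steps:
13**3/o(S(10, -20)) = 13**3/817 = 2197*(1/817) = 2197/817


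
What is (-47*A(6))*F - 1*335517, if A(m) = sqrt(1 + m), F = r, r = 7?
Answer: -335517 - 329*sqrt(7) ≈ -3.3639e+5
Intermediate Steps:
F = 7
(-47*A(6))*F - 1*335517 = -47*sqrt(1 + 6)*7 - 1*335517 = -47*sqrt(7)*7 - 335517 = -329*sqrt(7) - 335517 = -335517 - 329*sqrt(7)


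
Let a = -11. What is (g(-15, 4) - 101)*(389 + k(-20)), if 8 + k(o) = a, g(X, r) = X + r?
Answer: -41440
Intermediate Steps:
k(o) = -19 (k(o) = -8 - 11 = -19)
(g(-15, 4) - 101)*(389 + k(-20)) = ((-15 + 4) - 101)*(389 - 19) = (-11 - 101)*370 = -112*370 = -41440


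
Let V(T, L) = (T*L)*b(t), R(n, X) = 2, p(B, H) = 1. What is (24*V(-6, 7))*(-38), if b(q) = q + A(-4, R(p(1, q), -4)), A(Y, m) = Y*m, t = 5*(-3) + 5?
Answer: -689472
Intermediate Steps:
t = -10 (t = -15 + 5 = -10)
b(q) = -8 + q (b(q) = q - 4*2 = q - 8 = -8 + q)
V(T, L) = -18*L*T (V(T, L) = (T*L)*(-8 - 10) = (L*T)*(-18) = -18*L*T)
(24*V(-6, 7))*(-38) = (24*(-18*7*(-6)))*(-38) = (24*756)*(-38) = 18144*(-38) = -689472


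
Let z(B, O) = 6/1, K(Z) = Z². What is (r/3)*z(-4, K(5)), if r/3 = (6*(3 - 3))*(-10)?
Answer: 0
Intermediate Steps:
r = 0 (r = 3*((6*(3 - 3))*(-10)) = 3*((6*0)*(-10)) = 3*(0*(-10)) = 3*0 = 0)
z(B, O) = 6 (z(B, O) = 6*1 = 6)
(r/3)*z(-4, K(5)) = (0/3)*6 = (0*(⅓))*6 = 0*6 = 0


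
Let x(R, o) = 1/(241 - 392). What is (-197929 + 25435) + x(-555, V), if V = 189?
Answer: -26046595/151 ≈ -1.7249e+5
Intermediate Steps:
x(R, o) = -1/151 (x(R, o) = 1/(-151) = -1/151)
(-197929 + 25435) + x(-555, V) = (-197929 + 25435) - 1/151 = -172494 - 1/151 = -26046595/151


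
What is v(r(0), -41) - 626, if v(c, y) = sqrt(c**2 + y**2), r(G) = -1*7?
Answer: -626 + sqrt(1730) ≈ -584.41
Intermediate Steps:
r(G) = -7
v(r(0), -41) - 626 = sqrt((-7)**2 + (-41)**2) - 626 = sqrt(49 + 1681) - 626 = sqrt(1730) - 626 = -626 + sqrt(1730)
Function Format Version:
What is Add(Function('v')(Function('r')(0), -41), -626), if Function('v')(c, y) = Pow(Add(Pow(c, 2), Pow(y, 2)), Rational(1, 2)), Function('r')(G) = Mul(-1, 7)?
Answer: Add(-626, Pow(1730, Rational(1, 2))) ≈ -584.41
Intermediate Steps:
Function('r')(G) = -7
Add(Function('v')(Function('r')(0), -41), -626) = Add(Pow(Add(Pow(-7, 2), Pow(-41, 2)), Rational(1, 2)), -626) = Add(Pow(Add(49, 1681), Rational(1, 2)), -626) = Add(Pow(1730, Rational(1, 2)), -626) = Add(-626, Pow(1730, Rational(1, 2)))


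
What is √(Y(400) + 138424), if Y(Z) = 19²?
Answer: √138785 ≈ 372.54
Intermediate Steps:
Y(Z) = 361
√(Y(400) + 138424) = √(361 + 138424) = √138785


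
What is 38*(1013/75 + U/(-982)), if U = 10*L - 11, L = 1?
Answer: 18901979/36825 ≈ 513.29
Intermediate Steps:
U = -1 (U = 10*1 - 11 = 10 - 11 = -1)
38*(1013/75 + U/(-982)) = 38*(1013/75 - 1/(-982)) = 38*(1013*(1/75) - 1*(-1/982)) = 38*(1013/75 + 1/982) = 38*(994841/73650) = 18901979/36825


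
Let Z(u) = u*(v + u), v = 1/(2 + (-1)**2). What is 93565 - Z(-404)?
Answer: -208549/3 ≈ -69516.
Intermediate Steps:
v = 1/3 (v = 1/(2 + 1) = 1/3 ≈ 0.33333)
Z(u) = u*(1/3 + u)
93565 - Z(-404) = 93565 - (-404)*(1/3 - 404) = 93565 - (-404)*(-1211)/3 = 93565 - 1*489244/3 = 93565 - 489244/3 = -208549/3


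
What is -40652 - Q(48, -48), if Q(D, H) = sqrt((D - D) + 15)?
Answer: -40652 - sqrt(15) ≈ -40656.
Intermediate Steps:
Q(D, H) = sqrt(15) (Q(D, H) = sqrt(0 + 15) = sqrt(15))
-40652 - Q(48, -48) = -40652 - sqrt(15)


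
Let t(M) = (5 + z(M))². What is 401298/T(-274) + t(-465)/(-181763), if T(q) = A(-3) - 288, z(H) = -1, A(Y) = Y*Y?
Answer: -24313710946/16903959 ≈ -1438.3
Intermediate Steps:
A(Y) = Y²
T(q) = -279 (T(q) = (-3)² - 288 = 9 - 288 = -279)
t(M) = 16 (t(M) = (5 - 1)² = 4² = 16)
401298/T(-274) + t(-465)/(-181763) = 401298/(-279) + 16/(-181763) = 401298*(-1/279) + 16*(-1/181763) = -133766/93 - 16/181763 = -24313710946/16903959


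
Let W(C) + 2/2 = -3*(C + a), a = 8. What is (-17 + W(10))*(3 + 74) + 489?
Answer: -5055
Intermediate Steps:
W(C) = -25 - 3*C (W(C) = -1 - 3*(C + 8) = -1 - 3*(8 + C) = -1 + (-24 - 3*C) = -25 - 3*C)
(-17 + W(10))*(3 + 74) + 489 = (-17 + (-25 - 3*10))*(3 + 74) + 489 = (-17 + (-25 - 30))*77 + 489 = (-17 - 55)*77 + 489 = -72*77 + 489 = -5544 + 489 = -5055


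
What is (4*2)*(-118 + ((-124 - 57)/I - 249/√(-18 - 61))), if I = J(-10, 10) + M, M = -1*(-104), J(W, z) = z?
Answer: -54532/57 + 1992*I*√79/79 ≈ -956.7 + 224.12*I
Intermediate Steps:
M = 104
I = 114 (I = 10 + 104 = 114)
(4*2)*(-118 + ((-124 - 57)/I - 249/√(-18 - 61))) = (4*2)*(-118 + ((-124 - 57)/114 - 249/√(-18 - 61))) = 8*(-118 + (-181*1/114 - 249*(-I*√79/79))) = 8*(-118 + (-181/114 - 249*(-I*√79/79))) = 8*(-118 + (-181/114 - (-249)*I*√79/79)) = 8*(-118 + (-181/114 + 249*I*√79/79)) = 8*(-13633/114 + 249*I*√79/79) = -54532/57 + 1992*I*√79/79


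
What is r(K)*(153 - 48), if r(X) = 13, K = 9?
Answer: 1365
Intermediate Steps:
r(K)*(153 - 48) = 13*(153 - 48) = 13*105 = 1365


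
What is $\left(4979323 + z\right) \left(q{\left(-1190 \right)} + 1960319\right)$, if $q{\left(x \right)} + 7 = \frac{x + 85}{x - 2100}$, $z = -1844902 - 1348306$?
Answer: $\frac{2303883870196455}{658} \approx 3.5013 \cdot 10^{12}$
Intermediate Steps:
$z = -3193208$
$q{\left(x \right)} = -7 + \frac{85 + x}{-2100 + x}$ ($q{\left(x \right)} = -7 + \frac{x + 85}{x - 2100} = -7 + \frac{85 + x}{-2100 + x}$)
$\left(4979323 + z\right) \left(q{\left(-1190 \right)} + 1960319\right) = \left(4979323 - 3193208\right) \left(\frac{14785 - -7140}{-2100 - 1190} + 1960319\right) = 1786115 \left(\frac{14785 + 7140}{-3290} + 1960319\right) = 1786115 \left(\left(- \frac{1}{3290}\right) 21925 + 1960319\right) = 1786115 \left(- \frac{4385}{658} + 1960319\right) = 1786115 \cdot \frac{1289885517}{658} = \frac{2303883870196455}{658}$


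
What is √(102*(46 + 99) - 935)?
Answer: √13855 ≈ 117.71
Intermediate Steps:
√(102*(46 + 99) - 935) = √(102*145 - 935) = √(14790 - 935) = √13855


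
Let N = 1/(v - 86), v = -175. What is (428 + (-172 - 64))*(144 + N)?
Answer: 2405312/87 ≈ 27647.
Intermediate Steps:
N = -1/261 (N = 1/(-175 - 86) = 1/(-261) = -1/261 ≈ -0.0038314)
(428 + (-172 - 64))*(144 + N) = (428 + (-172 - 64))*(144 - 1/261) = (428 - 236)*(37583/261) = 192*(37583/261) = 2405312/87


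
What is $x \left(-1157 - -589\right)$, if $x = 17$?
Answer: $-9656$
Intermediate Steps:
$x \left(-1157 - -589\right) = 17 \left(-1157 - -589\right) = 17 \left(-1157 + 589\right) = 17 \left(-568\right) = -9656$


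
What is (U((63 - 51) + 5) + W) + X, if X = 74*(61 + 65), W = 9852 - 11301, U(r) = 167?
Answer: 8042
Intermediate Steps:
W = -1449
X = 9324 (X = 74*126 = 9324)
(U((63 - 51) + 5) + W) + X = (167 - 1449) + 9324 = -1282 + 9324 = 8042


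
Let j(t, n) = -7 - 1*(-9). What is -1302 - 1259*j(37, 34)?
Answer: -3820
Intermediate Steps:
j(t, n) = 2 (j(t, n) = -7 + 9 = 2)
-1302 - 1259*j(37, 34) = -1302 - 1259*2 = -1302 - 2518 = -3820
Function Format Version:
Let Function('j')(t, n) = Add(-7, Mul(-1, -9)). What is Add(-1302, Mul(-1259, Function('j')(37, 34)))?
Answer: -3820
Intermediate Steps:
Function('j')(t, n) = 2 (Function('j')(t, n) = Add(-7, 9) = 2)
Add(-1302, Mul(-1259, Function('j')(37, 34))) = Add(-1302, Mul(-1259, 2)) = Add(-1302, -2518) = -3820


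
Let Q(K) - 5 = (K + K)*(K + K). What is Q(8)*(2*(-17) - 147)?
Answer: -47241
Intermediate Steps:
Q(K) = 5 + 4*K² (Q(K) = 5 + (K + K)*(K + K) = 5 + (2*K)*(2*K) = 5 + 4*K²)
Q(8)*(2*(-17) - 147) = (5 + 4*8²)*(2*(-17) - 147) = (5 + 4*64)*(-34 - 147) = (5 + 256)*(-181) = 261*(-181) = -47241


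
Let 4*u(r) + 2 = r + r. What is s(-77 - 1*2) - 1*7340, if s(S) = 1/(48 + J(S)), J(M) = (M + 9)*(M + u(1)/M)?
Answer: -40942519/5578 ≈ -7340.0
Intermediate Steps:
u(r) = -½ + r/2 (u(r) = -½ + (r + r)/4 = -½ + (2*r)/4 = -½ + r/2)
J(M) = M*(9 + M) (J(M) = (M + 9)*(M + (-½ + (½)*1)/M) = (9 + M)*(M + (-½ + ½)/M) = (9 + M)*(M + 0/M) = (9 + M)*(M + 0) = (9 + M)*M = M*(9 + M))
s(S) = 1/(48 + S*(9 + S))
s(-77 - 1*2) - 1*7340 = 1/(48 + (-77 - 1*2)² + 9*(-77 - 1*2)) - 1*7340 = 1/(48 + (-77 - 2)² + 9*(-77 - 2)) - 7340 = 1/(48 + (-79)² + 9*(-79)) - 7340 = 1/(48 + 6241 - 711) - 7340 = 1/5578 - 7340 = -40942519/5578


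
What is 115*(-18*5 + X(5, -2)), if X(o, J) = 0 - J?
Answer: -10120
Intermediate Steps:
X(o, J) = -J
115*(-18*5 + X(5, -2)) = 115*(-18*5 - 1*(-2)) = 115*(-90 + 2) = 115*(-88) = -10120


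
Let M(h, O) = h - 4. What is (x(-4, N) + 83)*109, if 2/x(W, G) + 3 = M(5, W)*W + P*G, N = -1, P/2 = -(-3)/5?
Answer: 369837/41 ≈ 9020.4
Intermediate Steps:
M(h, O) = -4 + h
P = 6/5 (P = 2*(-(-3)/5) = 2*(-3*(-⅕)) = 2*(⅗) = 6/5 ≈ 1.2000)
x(W, G) = 2/(-3 + W + 6*G/5) (x(W, G) = 2/(-3 + ((-4 + 5)*W + 6*G/5)) = 2/(-3 + (1*W + 6*G/5)) = 2/(-3 + (W + 6*G/5)) = 2/(-3 + W + 6*G/5))
(x(-4, N) + 83)*109 = (10/(-15 + 5*(-4) + 6*(-1)) + 83)*109 = (10/(-15 - 20 - 6) + 83)*109 = (10/(-41) + 83)*109 = (10*(-1/41) + 83)*109 = (-10/41 + 83)*109 = (3393/41)*109 = 369837/41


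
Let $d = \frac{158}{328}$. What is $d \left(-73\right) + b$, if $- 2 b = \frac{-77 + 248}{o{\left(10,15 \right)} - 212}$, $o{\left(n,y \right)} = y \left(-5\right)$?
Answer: $- \frac{40027}{1148} \approx -34.867$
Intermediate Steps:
$o{\left(n,y \right)} = - 5 y$
$d = \frac{79}{164}$ ($d = 158 \cdot \frac{1}{328} = \frac{79}{164} \approx 0.48171$)
$b = \frac{171}{574}$ ($b = - \frac{\left(-77 + 248\right) \frac{1}{\left(-5\right) 15 - 212}}{2} = - \frac{171 \frac{1}{-75 - 212}}{2} = - \frac{171 \frac{1}{-287}}{2} = - \frac{171 \left(- \frac{1}{287}\right)}{2} = \left(- \frac{1}{2}\right) \left(- \frac{171}{287}\right) = \frac{171}{574} \approx 0.29791$)
$d \left(-73\right) + b = \frac{79}{164} \left(-73\right) + \frac{171}{574} = - \frac{5767}{164} + \frac{171}{574} = - \frac{40027}{1148}$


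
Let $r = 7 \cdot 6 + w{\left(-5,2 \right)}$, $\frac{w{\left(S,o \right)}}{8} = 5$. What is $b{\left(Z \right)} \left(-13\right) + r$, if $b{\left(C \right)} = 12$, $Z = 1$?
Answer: $-74$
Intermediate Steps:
$w{\left(S,o \right)} = 40$ ($w{\left(S,o \right)} = 8 \cdot 5 = 40$)
$r = 82$ ($r = 7 \cdot 6 + 40 = 42 + 40 = 82$)
$b{\left(Z \right)} \left(-13\right) + r = 12 \left(-13\right) + 82 = -156 + 82 = -74$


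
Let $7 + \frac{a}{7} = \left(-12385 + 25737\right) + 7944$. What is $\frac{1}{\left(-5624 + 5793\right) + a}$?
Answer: $\frac{1}{149192} \approx 6.7028 \cdot 10^{-6}$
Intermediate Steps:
$a = 149023$ ($a = -49 + 7 \left(\left(-12385 + 25737\right) + 7944\right) = -49 + 7 \left(13352 + 7944\right) = -49 + 7 \cdot 21296 = -49 + 149072 = 149023$)
$\frac{1}{\left(-5624 + 5793\right) + a} = \frac{1}{\left(-5624 + 5793\right) + 149023} = \frac{1}{169 + 149023} = \frac{1}{149192}$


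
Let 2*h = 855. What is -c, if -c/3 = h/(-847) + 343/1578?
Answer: -192037/222761 ≈ -0.86208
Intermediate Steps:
h = 855/2 (h = (½)*855 = 855/2 ≈ 427.50)
c = 192037/222761 (c = -3*((855/2)/(-847) + 343/1578) = -3*((855/2)*(-1/847) + 343*(1/1578)) = -3*(-855/1694 + 343/1578) = -3*(-192037/668283) = 192037/222761 ≈ 0.86208)
-c = -1*192037/222761 = -192037/222761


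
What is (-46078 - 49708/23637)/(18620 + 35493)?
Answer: -1089195394/1279068981 ≈ -0.85155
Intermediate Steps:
(-46078 - 49708/23637)/(18620 + 35493) = (-46078 - 49708*1/23637)/54113 = (-46078 - 49708/23637)*(1/54113) = -1089195394/23637*1/54113 = -1089195394/1279068981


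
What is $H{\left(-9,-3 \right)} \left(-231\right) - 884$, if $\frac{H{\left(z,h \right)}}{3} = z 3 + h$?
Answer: $19906$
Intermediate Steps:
$H{\left(z,h \right)} = 3 h + 9 z$ ($H{\left(z,h \right)} = 3 \left(z 3 + h\right) = 3 \left(3 z + h\right) = 3 \left(h + 3 z\right) = 3 h + 9 z$)
$H{\left(-9,-3 \right)} \left(-231\right) - 884 = \left(3 \left(-3\right) + 9 \left(-9\right)\right) \left(-231\right) - 884 = \left(-9 - 81\right) \left(-231\right) - 884 = \left(-90\right) \left(-231\right) - 884 = 20790 - 884 = 19906$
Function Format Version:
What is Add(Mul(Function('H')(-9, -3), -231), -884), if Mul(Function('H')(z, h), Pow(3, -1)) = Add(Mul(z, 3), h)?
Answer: 19906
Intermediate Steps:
Function('H')(z, h) = Add(Mul(3, h), Mul(9, z)) (Function('H')(z, h) = Mul(3, Add(Mul(z, 3), h)) = Mul(3, Add(Mul(3, z), h)) = Mul(3, Add(h, Mul(3, z))) = Add(Mul(3, h), Mul(9, z)))
Add(Mul(Function('H')(-9, -3), -231), -884) = Add(Mul(Add(Mul(3, -3), Mul(9, -9)), -231), -884) = Add(Mul(Add(-9, -81), -231), -884) = Add(Mul(-90, -231), -884) = Add(20790, -884) = 19906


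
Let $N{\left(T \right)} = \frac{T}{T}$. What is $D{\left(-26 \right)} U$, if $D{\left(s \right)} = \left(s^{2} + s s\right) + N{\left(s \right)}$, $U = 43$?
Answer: $58179$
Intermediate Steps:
$N{\left(T \right)} = 1$
$D{\left(s \right)} = 1 + 2 s^{2}$ ($D{\left(s \right)} = \left(s^{2} + s s\right) + 1 = \left(s^{2} + s^{2}\right) + 1 = 2 s^{2} + 1 = 1 + 2 s^{2}$)
$D{\left(-26 \right)} U = \left(1 + 2 \left(-26\right)^{2}\right) 43 = \left(1 + 2 \cdot 676\right) 43 = \left(1 + 1352\right) 43 = 1353 \cdot 43 = 58179$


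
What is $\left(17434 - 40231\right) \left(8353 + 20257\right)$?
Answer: $-652222170$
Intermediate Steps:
$\left(17434 - 40231\right) \left(8353 + 20257\right) = \left(-22797\right) 28610 = -652222170$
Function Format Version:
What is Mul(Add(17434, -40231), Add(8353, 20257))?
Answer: -652222170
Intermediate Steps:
Mul(Add(17434, -40231), Add(8353, 20257)) = Mul(-22797, 28610) = -652222170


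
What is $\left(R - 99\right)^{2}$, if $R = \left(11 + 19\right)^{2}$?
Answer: $641601$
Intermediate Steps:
$R = 900$ ($R = 30^{2} = 900$)
$\left(R - 99\right)^{2} = \left(900 - 99\right)^{2} = 801^{2} = 641601$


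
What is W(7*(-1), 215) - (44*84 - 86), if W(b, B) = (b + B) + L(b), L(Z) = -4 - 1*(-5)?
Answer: -3401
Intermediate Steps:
L(Z) = 1 (L(Z) = -4 + 5 = 1)
W(b, B) = 1 + B + b (W(b, B) = (b + B) + 1 = (B + b) + 1 = 1 + B + b)
W(7*(-1), 215) - (44*84 - 86) = (1 + 215 + 7*(-1)) - (44*84 - 86) = (1 + 215 - 7) - (3696 - 86) = 209 - 1*3610 = 209 - 3610 = -3401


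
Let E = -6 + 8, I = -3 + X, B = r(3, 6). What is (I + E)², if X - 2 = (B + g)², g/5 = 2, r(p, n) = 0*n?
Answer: 10201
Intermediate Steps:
r(p, n) = 0
B = 0
g = 10 (g = 5*2 = 10)
X = 102 (X = 2 + (0 + 10)² = 2 + 10² = 2 + 100 = 102)
I = 99 (I = -3 + 102 = 99)
E = 2
(I + E)² = (99 + 2)² = 101² = 10201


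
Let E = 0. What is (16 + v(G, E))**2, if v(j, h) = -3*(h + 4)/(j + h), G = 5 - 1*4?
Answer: 16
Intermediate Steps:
G = 1 (G = 5 - 4 = 1)
v(j, h) = -3*(4 + h)/(h + j)
(16 + v(G, E))**2 = (16 + 3*(-4 - 1*0)/(0 + 1))**2 = (16 + 3*(-4 + 0)/1)**2 = (16 + 3*1*(-4))**2 = (16 - 12)**2 = 4**2 = 16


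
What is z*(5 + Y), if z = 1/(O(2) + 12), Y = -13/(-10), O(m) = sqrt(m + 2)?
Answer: 9/20 ≈ 0.45000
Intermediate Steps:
O(m) = sqrt(2 + m)
Y = 13/10 (Y = -13*(-1/10) = 13/10 ≈ 1.3000)
z = 1/14 (z = 1/(sqrt(2 + 2) + 12) = 1/(sqrt(4) + 12) = 1/(2 + 12) = 1/14 ≈ 0.071429)
z*(5 + Y) = (5 + 13/10)/14 = (1/14)*(63/10) = 9/20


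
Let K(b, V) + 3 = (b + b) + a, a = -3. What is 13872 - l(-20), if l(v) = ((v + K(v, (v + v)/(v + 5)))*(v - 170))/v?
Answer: 14499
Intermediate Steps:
K(b, V) = -6 + 2*b (K(b, V) = -3 + ((b + b) - 3) = -3 + (2*b - 3) = -3 + (-3 + 2*b) = -6 + 2*b)
l(v) = (-170 + v)*(-6 + 3*v)/v (l(v) = ((v + (-6 + 2*v))*(v - 170))/v = ((-6 + 3*v)*(-170 + v))/v = ((-170 + v)*(-6 + 3*v))/v = (-170 + v)*(-6 + 3*v)/v)
13872 - l(-20) = 13872 - (-516 + 3*(-20) + 1020/(-20)) = 13872 - (-516 - 60 + 1020*(-1/20)) = 13872 - (-516 - 60 - 51) = 13872 - 1*(-627) = 13872 + 627 = 14499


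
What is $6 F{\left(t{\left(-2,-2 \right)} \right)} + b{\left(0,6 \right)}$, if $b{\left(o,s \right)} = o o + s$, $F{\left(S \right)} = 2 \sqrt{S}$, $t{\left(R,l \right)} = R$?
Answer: $6 + 12 i \sqrt{2} \approx 6.0 + 16.971 i$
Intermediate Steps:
$b{\left(o,s \right)} = s + o^{2}$ ($b{\left(o,s \right)} = o^{2} + s = s + o^{2}$)
$6 F{\left(t{\left(-2,-2 \right)} \right)} + b{\left(0,6 \right)} = 6 \cdot 2 \sqrt{-2} + \left(6 + 0^{2}\right) = 6 \cdot 2 i \sqrt{2} + \left(6 + 0\right) = 6 \cdot 2 i \sqrt{2} + 6 = 12 i \sqrt{2} + 6 = 6 + 12 i \sqrt{2}$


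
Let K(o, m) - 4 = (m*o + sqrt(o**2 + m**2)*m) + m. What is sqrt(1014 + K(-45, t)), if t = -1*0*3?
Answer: sqrt(1018) ≈ 31.906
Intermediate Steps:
t = 0 (t = 0*3 = 0)
K(o, m) = 4 + m + m*o + m*sqrt(m**2 + o**2) (K(o, m) = 4 + ((m*o + sqrt(o**2 + m**2)*m) + m) = 4 + ((m*o + sqrt(m**2 + o**2)*m) + m) = 4 + ((m*o + m*sqrt(m**2 + o**2)) + m) = 4 + (m + m*o + m*sqrt(m**2 + o**2)) = 4 + m + m*o + m*sqrt(m**2 + o**2))
sqrt(1014 + K(-45, t)) = sqrt(1014 + (4 + 0 + 0*(-45) + 0*sqrt(0**2 + (-45)**2))) = sqrt(1014 + (4 + 0 + 0 + 0*sqrt(0 + 2025))) = sqrt(1014 + (4 + 0 + 0 + 0*sqrt(2025))) = sqrt(1014 + (4 + 0 + 0 + 0*45)) = sqrt(1014 + (4 + 0 + 0 + 0)) = sqrt(1014 + 4) = sqrt(1018)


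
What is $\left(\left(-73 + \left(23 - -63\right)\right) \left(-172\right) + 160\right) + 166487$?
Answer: $164411$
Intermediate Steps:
$\left(\left(-73 + \left(23 - -63\right)\right) \left(-172\right) + 160\right) + 166487 = \left(\left(-73 + \left(23 + 63\right)\right) \left(-172\right) + 160\right) + 166487 = \left(\left(-73 + 86\right) \left(-172\right) + 160\right) + 166487 = \left(13 \left(-172\right) + 160\right) + 166487 = \left(-2236 + 160\right) + 166487 = -2076 + 166487 = 164411$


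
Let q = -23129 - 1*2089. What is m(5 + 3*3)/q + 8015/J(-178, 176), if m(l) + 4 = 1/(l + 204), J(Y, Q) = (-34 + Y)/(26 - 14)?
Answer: -132187918417/291368772 ≈ -453.68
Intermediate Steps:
J(Y, Q) = -17/6 + Y/12 (J(Y, Q) = (-34 + Y)/12 = (-34 + Y)*(1/12) = -17/6 + Y/12)
q = -25218 (q = -23129 - 2089 = -25218)
m(l) = -4 + 1/(204 + l) (m(l) = -4 + 1/(l + 204) = -4 + 1/(204 + l))
m(5 + 3*3)/q + 8015/J(-178, 176) = ((-815 - 4*(5 + 3*3))/(204 + (5 + 3*3)))/(-25218) + 8015/(-17/6 + (1/12)*(-178)) = ((-815 - 4*(5 + 9))/(204 + (5 + 9)))*(-1/25218) + 8015/(-17/6 - 89/6) = ((-815 - 4*14)/(204 + 14))*(-1/25218) + 8015/(-53/3) = ((-815 - 56)/218)*(-1/25218) + 8015*(-3/53) = ((1/218)*(-871))*(-1/25218) - 24045/53 = -871/218*(-1/25218) - 24045/53 = 871/5497524 - 24045/53 = -132187918417/291368772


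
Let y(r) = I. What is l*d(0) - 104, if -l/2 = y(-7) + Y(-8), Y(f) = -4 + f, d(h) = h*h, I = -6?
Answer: -104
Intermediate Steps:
d(h) = h²
y(r) = -6
l = 36 (l = -2*(-6 + (-4 - 8)) = -2*(-6 - 12) = -2*(-18) = 36)
l*d(0) - 104 = 36*0² - 104 = 36*0 - 104 = 0 - 104 = -104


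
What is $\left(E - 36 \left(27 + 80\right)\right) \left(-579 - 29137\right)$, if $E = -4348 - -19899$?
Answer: $-347647484$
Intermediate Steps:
$E = 15551$ ($E = -4348 + 19899 = 15551$)
$\left(E - 36 \left(27 + 80\right)\right) \left(-579 - 29137\right) = \left(15551 - 36 \left(27 + 80\right)\right) \left(-579 - 29137\right) = \left(15551 - 3852\right) \left(-29716\right) = 11699 \left(-29716\right) = -347647484$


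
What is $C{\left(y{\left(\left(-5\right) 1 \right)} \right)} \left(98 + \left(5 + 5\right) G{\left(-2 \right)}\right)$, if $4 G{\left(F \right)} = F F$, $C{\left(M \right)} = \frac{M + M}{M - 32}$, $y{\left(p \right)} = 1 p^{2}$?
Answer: $- \frac{5400}{7} \approx -771.43$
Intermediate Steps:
$y{\left(p \right)} = p^{2}$
$C{\left(M \right)} = \frac{2 M}{-32 + M}$
$G{\left(F \right)} = \frac{F^{2}}{4}$ ($G{\left(F \right)} = \frac{F F}{4} = \frac{F^{2}}{4}$)
$C{\left(y{\left(\left(-5\right) 1 \right)} \right)} \left(98 + \left(5 + 5\right) G{\left(-2 \right)}\right) = \frac{2 \left(\left(-5\right) 1\right)^{2}}{-32 + \left(\left(-5\right) 1\right)^{2}} \left(98 + \left(5 + 5\right) \frac{\left(-2\right)^{2}}{4}\right) = \frac{2 \left(-5\right)^{2}}{-32 + \left(-5\right)^{2}} \left(98 + 10 \cdot \frac{1}{4} \cdot 4\right) = 2 \cdot 25 \frac{1}{-32 + 25} \left(98 + 10 \cdot 1\right) = 2 \cdot 25 \frac{1}{-7} \left(98 + 10\right) = 2 \cdot 25 \left(- \frac{1}{7}\right) 108 = \left(- \frac{50}{7}\right) 108 = - \frac{5400}{7}$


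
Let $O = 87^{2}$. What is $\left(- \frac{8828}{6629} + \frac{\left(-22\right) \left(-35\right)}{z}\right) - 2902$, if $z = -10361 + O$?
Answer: $- \frac{26870227821}{9254084} \approx -2903.6$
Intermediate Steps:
$O = 7569$
$z = -2792$ ($z = -10361 + 7569 = -2792$)
$\left(- \frac{8828}{6629} + \frac{\left(-22\right) \left(-35\right)}{z}\right) - 2902 = \left(- \frac{8828}{6629} + \frac{\left(-22\right) \left(-35\right)}{-2792}\right) - 2902 = \left(\left(-8828\right) \frac{1}{6629} + 770 \left(- \frac{1}{2792}\right)\right) - 2902 = \left(- \frac{8828}{6629} - \frac{385}{1396}\right) - 2902 = - \frac{14876053}{9254084} - 2902 = - \frac{26870227821}{9254084}$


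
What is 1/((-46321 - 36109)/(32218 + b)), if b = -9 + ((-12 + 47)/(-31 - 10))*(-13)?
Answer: -660512/1689815 ≈ -0.39088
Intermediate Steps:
b = 86/41 (b = -9 + (35/(-41))*(-13) = -9 + (35*(-1/41))*(-13) = -9 - 35/41*(-13) = -9 + 455/41 = 86/41 ≈ 2.0976)
1/((-46321 - 36109)/(32218 + b)) = 1/((-46321 - 36109)/(32218 + 86/41)) = 1/(-82430/1321024/41) = 1/(-82430*41/1321024) = 1/(-1689815/660512) = -660512/1689815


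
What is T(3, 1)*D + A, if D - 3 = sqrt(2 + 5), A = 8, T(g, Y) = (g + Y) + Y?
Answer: 23 + 5*sqrt(7) ≈ 36.229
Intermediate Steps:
T(g, Y) = g + 2*Y (T(g, Y) = (Y + g) + Y = g + 2*Y)
D = 3 + sqrt(7) (D = 3 + sqrt(2 + 5) = 3 + sqrt(7) ≈ 5.6458)
T(3, 1)*D + A = (3 + 2*1)*(3 + sqrt(7)) + 8 = (3 + 2)*(3 + sqrt(7)) + 8 = 5*(3 + sqrt(7)) + 8 = (15 + 5*sqrt(7)) + 8 = 23 + 5*sqrt(7)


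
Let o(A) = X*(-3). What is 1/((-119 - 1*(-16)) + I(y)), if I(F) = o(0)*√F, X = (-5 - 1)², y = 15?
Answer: 103/164351 - 108*√15/164351 ≈ -0.0019183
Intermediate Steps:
X = 36 (X = (-6)² = 36)
o(A) = -108 (o(A) = 36*(-3) = -108)
I(F) = -108*√F
1/((-119 - 1*(-16)) + I(y)) = 1/((-119 - 1*(-16)) - 108*√15) = 1/((-119 + 16) - 108*√15) = 1/(-103 - 108*√15)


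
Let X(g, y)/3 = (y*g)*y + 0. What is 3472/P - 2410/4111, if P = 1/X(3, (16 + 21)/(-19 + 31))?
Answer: 1221264693/4111 ≈ 2.9707e+5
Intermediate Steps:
X(g, y) = 3*g*y² (X(g, y) = 3*((y*g)*y + 0) = 3*((g*y)*y + 0) = 3*(g*y² + 0) = 3*(g*y²) = 3*g*y²)
P = 16/1369 (P = 1/(3*3*((16 + 21)/(-19 + 31))²) = 1/(3*3*(37/12)²) = 1/(3*3*(1369/144)) = 1/(1369/16) = 16/1369 ≈ 0.011687)
3472/P - 2410/4111 = 3472/(16/1369) - 2410/4111 = 3472*(1369/16) - 2410*1/4111 = 297073 - 2410/4111 = 1221264693/4111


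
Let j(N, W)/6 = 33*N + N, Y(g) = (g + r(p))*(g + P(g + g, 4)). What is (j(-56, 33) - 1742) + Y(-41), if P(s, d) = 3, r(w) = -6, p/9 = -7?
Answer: -11380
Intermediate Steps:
p = -63 (p = 9*(-7) = -63)
Y(g) = (-6 + g)*(3 + g) (Y(g) = (g - 6)*(g + 3) = (-6 + g)*(3 + g))
j(N, W) = 204*N (j(N, W) = 6*(33*N + N) = 6*(34*N) = 204*N)
(j(-56, 33) - 1742) + Y(-41) = (204*(-56) - 1742) + (-18 + (-41)**2 - 3*(-41)) = (-11424 - 1742) + (-18 + 1681 + 123) = -13166 + 1786 = -11380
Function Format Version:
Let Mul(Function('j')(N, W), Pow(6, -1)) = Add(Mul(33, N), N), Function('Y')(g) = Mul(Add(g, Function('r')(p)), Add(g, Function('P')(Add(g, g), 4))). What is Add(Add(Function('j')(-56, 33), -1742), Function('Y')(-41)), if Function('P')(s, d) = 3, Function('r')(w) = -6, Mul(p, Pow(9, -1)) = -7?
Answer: -11380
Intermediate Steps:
p = -63 (p = Mul(9, -7) = -63)
Function('Y')(g) = Mul(Add(-6, g), Add(3, g)) (Function('Y')(g) = Mul(Add(g, -6), Add(g, 3)) = Mul(Add(-6, g), Add(3, g)))
Function('j')(N, W) = Mul(204, N) (Function('j')(N, W) = Mul(6, Add(Mul(33, N), N)) = Mul(6, Mul(34, N)) = Mul(204, N))
Add(Add(Function('j')(-56, 33), -1742), Function('Y')(-41)) = Add(Add(Mul(204, -56), -1742), Add(-18, Pow(-41, 2), Mul(-3, -41))) = Add(Add(-11424, -1742), Add(-18, 1681, 123)) = Add(-13166, 1786) = -11380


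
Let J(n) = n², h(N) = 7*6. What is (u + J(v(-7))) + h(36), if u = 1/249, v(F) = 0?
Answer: 10459/249 ≈ 42.004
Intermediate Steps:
h(N) = 42
u = 1/249 ≈ 0.0040161
(u + J(v(-7))) + h(36) = (1/249 + 0²) + 42 = (1/249 + 0) + 42 = 1/249 + 42 = 10459/249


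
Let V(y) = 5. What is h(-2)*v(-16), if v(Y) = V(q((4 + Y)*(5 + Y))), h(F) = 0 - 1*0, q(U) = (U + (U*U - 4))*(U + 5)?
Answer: 0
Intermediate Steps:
q(U) = (5 + U)*(-4 + U + U**2) (q(U) = (U + (U**2 - 4))*(5 + U) = (U + (-4 + U**2))*(5 + U) = (-4 + U + U**2)*(5 + U) = (5 + U)*(-4 + U + U**2))
h(F) = 0 (h(F) = 0 + 0 = 0)
v(Y) = 5
h(-2)*v(-16) = 0*5 = 0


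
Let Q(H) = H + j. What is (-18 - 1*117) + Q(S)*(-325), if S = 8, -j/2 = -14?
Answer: -11835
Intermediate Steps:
j = 28 (j = -2*(-14) = 28)
Q(H) = 28 + H (Q(H) = H + 28 = 28 + H)
(-18 - 1*117) + Q(S)*(-325) = (-18 - 1*117) + (28 + 8)*(-325) = (-18 - 117) + 36*(-325) = -135 - 11700 = -11835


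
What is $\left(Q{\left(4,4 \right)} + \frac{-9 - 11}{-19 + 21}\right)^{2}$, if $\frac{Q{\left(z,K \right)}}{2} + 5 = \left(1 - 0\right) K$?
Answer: $144$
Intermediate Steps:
$Q{\left(z,K \right)} = -10 + 2 K$ ($Q{\left(z,K \right)} = -10 + 2 \left(1 - 0\right) K = -10 + 2 \left(1 + 0\right) K = -10 + 2 \cdot 1 K = -10 + 2 K$)
$\left(Q{\left(4,4 \right)} + \frac{-9 - 11}{-19 + 21}\right)^{2} = \left(\left(-10 + 2 \cdot 4\right) + \frac{-9 - 11}{-19 + 21}\right)^{2} = \left(\left(-10 + 8\right) - \frac{20}{2}\right)^{2} = \left(-2 - 10\right)^{2} = \left(-12\right)^{2} = 144$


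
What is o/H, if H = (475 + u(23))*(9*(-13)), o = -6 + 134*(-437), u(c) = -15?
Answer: 14641/13455 ≈ 1.0881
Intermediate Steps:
o = -58564 (o = -6 - 58558 = -58564)
H = -53820 (H = (475 - 15)*(9*(-13)) = 460*(-117) = -53820)
o/H = -58564/(-53820) = -58564*(-1/53820) = 14641/13455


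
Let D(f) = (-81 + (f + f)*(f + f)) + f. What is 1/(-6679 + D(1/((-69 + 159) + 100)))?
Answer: -18050/122017903 ≈ -0.00014793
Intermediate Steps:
D(f) = -81 + f + 4*f**2 (D(f) = (-81 + (2*f)*(2*f)) + f = (-81 + 4*f**2) + f = -81 + f + 4*f**2)
1/(-6679 + D(1/((-69 + 159) + 100))) = 1/(-6679 + (-81 + 1/((-69 + 159) + 100) + 4*(1/((-69 + 159) + 100))**2)) = 1/(-6679 + (-81 + 1/(90 + 100) + 4*(1/(90 + 100))**2)) = 1/(-6679 + (-81 + 1/190 + 4*(1/190)**2)) = 1/(-6679 + (-81 + 1/190 + 4*(1/36100))) = 1/(-6679 + (-81 + 1/190 + 1/9025)) = 1/(-6679 - 1461953/18050) = 1/(-122017903/18050) = -18050/122017903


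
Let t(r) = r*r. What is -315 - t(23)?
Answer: -844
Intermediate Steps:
t(r) = r**2
-315 - t(23) = -315 - 1*23**2 = -315 - 1*529 = -315 - 529 = -844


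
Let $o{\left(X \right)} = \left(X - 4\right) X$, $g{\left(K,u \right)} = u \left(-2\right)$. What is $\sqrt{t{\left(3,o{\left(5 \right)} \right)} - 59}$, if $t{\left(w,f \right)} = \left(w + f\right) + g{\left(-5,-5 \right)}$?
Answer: $i \sqrt{41} \approx 6.4031 i$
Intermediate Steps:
$g{\left(K,u \right)} = - 2 u$
$o{\left(X \right)} = X \left(-4 + X\right)$ ($o{\left(X \right)} = \left(-4 + X\right) X = X \left(-4 + X\right)$)
$t{\left(w,f \right)} = 10 + f + w$ ($t{\left(w,f \right)} = \left(w + f\right) - -10 = \left(f + w\right) + 10 = 10 + f + w$)
$\sqrt{t{\left(3,o{\left(5 \right)} \right)} - 59} = \sqrt{\left(10 + 5 \left(-4 + 5\right) + 3\right) - 59} = \sqrt{\left(10 + 5 \cdot 1 + 3\right) - 59} = \sqrt{\left(10 + 5 + 3\right) - 59} = \sqrt{18 - 59} = \sqrt{-41} = i \sqrt{41}$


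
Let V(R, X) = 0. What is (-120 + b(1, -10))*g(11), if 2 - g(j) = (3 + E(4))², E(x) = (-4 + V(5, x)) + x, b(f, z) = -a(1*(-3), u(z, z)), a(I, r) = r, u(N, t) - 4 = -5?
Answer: 833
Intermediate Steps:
u(N, t) = -1 (u(N, t) = 4 - 5 = -1)
b(f, z) = 1 (b(f, z) = -1*(-1) = 1)
E(x) = -4 + x (E(x) = (-4 + 0) + x = -4 + x)
g(j) = -7 (g(j) = 2 - (3 + (-4 + 4))² = 2 - (3 + 0)² = 2 - 1*3² = 2 - 1*9 = 2 - 9 = -7)
(-120 + b(1, -10))*g(11) = (-120 + 1)*(-7) = -119*(-7) = 833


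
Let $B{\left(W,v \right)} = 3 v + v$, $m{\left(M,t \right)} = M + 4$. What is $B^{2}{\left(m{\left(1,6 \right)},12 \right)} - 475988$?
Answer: $-473684$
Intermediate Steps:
$m{\left(M,t \right)} = 4 + M$
$B{\left(W,v \right)} = 4 v$
$B^{2}{\left(m{\left(1,6 \right)},12 \right)} - 475988 = \left(4 \cdot 12\right)^{2} - 475988 = 48^{2} - 475988 = 2304 - 475988 = -473684$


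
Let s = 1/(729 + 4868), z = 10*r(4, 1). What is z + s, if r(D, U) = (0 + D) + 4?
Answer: 447761/5597 ≈ 80.000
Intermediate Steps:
r(D, U) = 4 + D (r(D, U) = D + 4 = 4 + D)
z = 80 (z = 10*(4 + 4) = 10*8 = 80)
s = 1/5597 ≈ 0.00017867
z + s = 80 + 1/5597 = 447761/5597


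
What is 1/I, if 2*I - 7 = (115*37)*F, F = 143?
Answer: 1/304236 ≈ 3.2869e-6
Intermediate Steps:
I = 304236 (I = 7/2 + ((115*37)*143)/2 = 7/2 + (4255*143)/2 = 7/2 + (½)*608465 = 7/2 + 608465/2 = 304236)
1/I = 1/304236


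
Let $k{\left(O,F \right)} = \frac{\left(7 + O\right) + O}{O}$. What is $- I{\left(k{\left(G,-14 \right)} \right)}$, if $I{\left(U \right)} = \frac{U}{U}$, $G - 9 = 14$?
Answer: $-1$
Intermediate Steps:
$G = 23$ ($G = 9 + 14 = 23$)
$k{\left(O,F \right)} = \frac{7 + 2 O}{O}$
$I{\left(U \right)} = 1$
$- I{\left(k{\left(G,-14 \right)} \right)} = \left(-1\right) 1 = -1$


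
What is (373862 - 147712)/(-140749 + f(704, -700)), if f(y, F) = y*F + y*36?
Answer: -45230/121641 ≈ -0.37183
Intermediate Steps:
f(y, F) = 36*y + F*y (f(y, F) = F*y + 36*y = 36*y + F*y)
(373862 - 147712)/(-140749 + f(704, -700)) = (373862 - 147712)/(-140749 + 704*(36 - 700)) = 226150/(-140749 + 704*(-664)) = 226150/(-140749 - 467456) = 226150/(-608205) = 226150*(-1/608205) = -45230/121641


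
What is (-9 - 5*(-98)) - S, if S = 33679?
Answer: -33198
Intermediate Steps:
(-9 - 5*(-98)) - S = (-9 - 5*(-98)) - 1*33679 = (-9 + 490) - 33679 = 481 - 33679 = -33198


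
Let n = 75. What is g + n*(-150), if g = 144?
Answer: -11106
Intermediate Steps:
g + n*(-150) = 144 + 75*(-150) = 144 - 11250 = -11106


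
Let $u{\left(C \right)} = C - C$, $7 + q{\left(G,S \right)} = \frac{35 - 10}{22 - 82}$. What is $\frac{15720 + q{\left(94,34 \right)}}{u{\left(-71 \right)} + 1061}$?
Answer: $\frac{188551}{12732} \approx 14.809$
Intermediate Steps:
$q{\left(G,S \right)} = - \frac{89}{12}$ ($q{\left(G,S \right)} = -7 + \frac{35 - 10}{22 - 82} = -7 + \frac{25}{-60} = -7 + 25 \left(- \frac{1}{60}\right) = -7 - \frac{5}{12} = - \frac{89}{12}$)
$u{\left(C \right)} = 0$
$\frac{15720 + q{\left(94,34 \right)}}{u{\left(-71 \right)} + 1061} = \frac{15720 - \frac{89}{12}}{0 + 1061} = \frac{188551}{12 \cdot 1061} = \frac{188551}{12} \cdot \frac{1}{1061} = \frac{188551}{12732}$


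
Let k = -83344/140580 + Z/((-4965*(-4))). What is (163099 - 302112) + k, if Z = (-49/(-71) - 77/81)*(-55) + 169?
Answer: -174651586912909/1256363460 ≈ -1.3901e+5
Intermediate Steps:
Z = 1054309/5751 (Z = (-49*(-1/71) - 77*1/81)*(-55) + 169 = (49/71 - 77/81)*(-55) + 169 = -1498/5751*(-55) + 169 = 82390/5751 + 169 = 1054309/5751 ≈ 183.33)
k = -733247929/1256363460 (k = -83344/140580 + 1054309/(5751*((-4965*(-4)))) = -83344*1/140580 + (1054309/5751)/19860 = -20836/35145 + (1054309/5751)*(1/19860) = -20836/35145 + 1054309/114214860 = -733247929/1256363460 ≈ -0.58363)
(163099 - 302112) + k = (163099 - 302112) - 733247929/1256363460 = -139013 - 733247929/1256363460 = -174651586912909/1256363460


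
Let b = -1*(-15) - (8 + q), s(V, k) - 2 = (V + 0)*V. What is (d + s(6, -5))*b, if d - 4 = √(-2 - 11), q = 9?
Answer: -84 - 2*I*√13 ≈ -84.0 - 7.2111*I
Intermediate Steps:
s(V, k) = 2 + V² (s(V, k) = 2 + (V + 0)*V = 2 + V*V = 2 + V²)
d = 4 + I*√13 (d = 4 + √(-2 - 11) = 4 + √(-13) = 4 + I*√13 ≈ 4.0 + 3.6056*I)
b = -2 (b = -1*(-15) - (8 + 9) = 15 - 1*17 = 15 - 17 = -2)
(d + s(6, -5))*b = ((4 + I*√13) + (2 + 6²))*(-2) = ((4 + I*√13) + (2 + 36))*(-2) = ((4 + I*√13) + 38)*(-2) = (42 + I*√13)*(-2) = -84 - 2*I*√13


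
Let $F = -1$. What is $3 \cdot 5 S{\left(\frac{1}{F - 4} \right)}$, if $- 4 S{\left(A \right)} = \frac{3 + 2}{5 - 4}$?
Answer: $- \frac{75}{4} \approx -18.75$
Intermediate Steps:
$S{\left(A \right)} = - \frac{5}{4}$ ($S{\left(A \right)} = - \frac{\left(3 + 2\right) \frac{1}{5 - 4}}{4} = - \frac{5 \cdot 1^{-1}}{4} = - \frac{5 \cdot 1}{4} = \left(- \frac{1}{4}\right) 5 = - \frac{5}{4}$)
$3 \cdot 5 S{\left(\frac{1}{F - 4} \right)} = 3 \cdot 5 \left(- \frac{5}{4}\right) = 15 \left(- \frac{5}{4}\right) = - \frac{75}{4}$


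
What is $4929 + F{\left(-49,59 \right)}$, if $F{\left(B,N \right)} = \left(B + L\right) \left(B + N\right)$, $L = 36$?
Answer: $4799$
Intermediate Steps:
$F{\left(B,N \right)} = \left(36 + B\right) \left(B + N\right)$ ($F{\left(B,N \right)} = \left(B + 36\right) \left(B + N\right) = \left(36 + B\right) \left(B + N\right)$)
$4929 + F{\left(-49,59 \right)} = 4929 + \left(\left(-49\right)^{2} + 36 \left(-49\right) + 36 \cdot 59 - 2891\right) = 4929 + \left(2401 - 1764 + 2124 - 2891\right) = 4929 - 130 = 4799$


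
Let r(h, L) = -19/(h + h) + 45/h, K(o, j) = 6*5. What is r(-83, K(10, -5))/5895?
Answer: -71/978570 ≈ -7.2555e-5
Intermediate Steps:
K(o, j) = 30
r(h, L) = 71/(2*h) (r(h, L) = -19*1/(2*h) + 45/h = -19/(2*h) + 45/h = 71/(2*h))
r(-83, K(10, -5))/5895 = ((71/2)/(-83))/5895 = ((71/2)*(-1/83))*(1/5895) = -71/166*1/5895 = -71/978570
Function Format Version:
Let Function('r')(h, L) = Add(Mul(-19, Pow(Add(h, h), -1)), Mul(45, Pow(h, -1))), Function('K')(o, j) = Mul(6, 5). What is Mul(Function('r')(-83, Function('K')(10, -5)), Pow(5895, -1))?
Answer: Rational(-71, 978570) ≈ -7.2555e-5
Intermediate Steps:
Function('K')(o, j) = 30
Function('r')(h, L) = Mul(Rational(71, 2), Pow(h, -1)) (Function('r')(h, L) = Add(Mul(-19, Pow(Mul(2, h), -1)), Mul(45, Pow(h, -1))) = Add(Mul(-19, Mul(Rational(1, 2), Pow(h, -1))), Mul(45, Pow(h, -1))) = Add(Mul(Rational(-19, 2), Pow(h, -1)), Mul(45, Pow(h, -1))) = Mul(Rational(71, 2), Pow(h, -1)))
Mul(Function('r')(-83, Function('K')(10, -5)), Pow(5895, -1)) = Mul(Mul(Rational(71, 2), Pow(-83, -1)), Pow(5895, -1)) = Mul(Mul(Rational(71, 2), Rational(-1, 83)), Rational(1, 5895)) = Mul(Rational(-71, 166), Rational(1, 5895)) = Rational(-71, 978570)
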